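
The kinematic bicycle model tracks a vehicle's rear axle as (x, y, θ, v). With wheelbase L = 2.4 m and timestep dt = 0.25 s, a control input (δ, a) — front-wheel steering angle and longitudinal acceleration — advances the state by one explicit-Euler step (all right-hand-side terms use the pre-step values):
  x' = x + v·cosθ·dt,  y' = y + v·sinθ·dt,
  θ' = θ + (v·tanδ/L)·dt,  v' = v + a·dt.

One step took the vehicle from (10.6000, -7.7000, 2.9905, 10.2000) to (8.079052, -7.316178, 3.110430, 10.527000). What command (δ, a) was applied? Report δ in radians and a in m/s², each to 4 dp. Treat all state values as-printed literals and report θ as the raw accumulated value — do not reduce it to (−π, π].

δ = 0.1124, a = 1.3080

a = (v'−v)/dt = (0.327000)/0.25 = 1.3080
Δθ = θ'−θ = 0.119930;  (v·dt/L) = 10.2000·0.25/2.4 = 1.062500
tan δ = Δθ·L/(v·dt) = 0.112875  →  δ = 0.1124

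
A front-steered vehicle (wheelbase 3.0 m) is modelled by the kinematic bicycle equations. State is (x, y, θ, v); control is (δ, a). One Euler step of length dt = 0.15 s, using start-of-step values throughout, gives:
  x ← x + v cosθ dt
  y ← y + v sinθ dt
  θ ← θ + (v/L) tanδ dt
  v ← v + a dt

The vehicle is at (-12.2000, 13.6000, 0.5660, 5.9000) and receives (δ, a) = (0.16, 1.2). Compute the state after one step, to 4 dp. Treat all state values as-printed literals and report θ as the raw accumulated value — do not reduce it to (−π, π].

x' = -12.2000 + 5.9000·cos(0.5660)·0.15 = -11.4530
y' = 13.6000 + 5.9000·sin(0.5660)·0.15 = 14.0746
θ' = 0.5660 + (5.9000/3.0)·tan(0.16)·0.15 = 0.6136
v' = 5.9000 + 1.2000·0.15 = 6.0800

(-11.4530, 14.0746, 0.6136, 6.0800)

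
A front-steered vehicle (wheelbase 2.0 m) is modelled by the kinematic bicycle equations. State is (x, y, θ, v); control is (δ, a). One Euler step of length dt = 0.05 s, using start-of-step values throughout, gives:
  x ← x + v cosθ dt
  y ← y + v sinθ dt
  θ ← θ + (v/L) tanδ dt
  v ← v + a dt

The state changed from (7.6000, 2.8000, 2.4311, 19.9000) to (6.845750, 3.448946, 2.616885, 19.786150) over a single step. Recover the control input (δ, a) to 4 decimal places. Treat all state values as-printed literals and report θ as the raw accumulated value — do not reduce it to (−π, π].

δ = 0.3574, a = -2.2770

a = (v'−v)/dt = (-0.113850)/0.05 = -2.2770
Δθ = θ'−θ = 0.185785;  (v·dt/L) = 19.9000·0.05/2.0 = 0.497500
tan δ = Δθ·L/(v·dt) = 0.373437  →  δ = 0.3574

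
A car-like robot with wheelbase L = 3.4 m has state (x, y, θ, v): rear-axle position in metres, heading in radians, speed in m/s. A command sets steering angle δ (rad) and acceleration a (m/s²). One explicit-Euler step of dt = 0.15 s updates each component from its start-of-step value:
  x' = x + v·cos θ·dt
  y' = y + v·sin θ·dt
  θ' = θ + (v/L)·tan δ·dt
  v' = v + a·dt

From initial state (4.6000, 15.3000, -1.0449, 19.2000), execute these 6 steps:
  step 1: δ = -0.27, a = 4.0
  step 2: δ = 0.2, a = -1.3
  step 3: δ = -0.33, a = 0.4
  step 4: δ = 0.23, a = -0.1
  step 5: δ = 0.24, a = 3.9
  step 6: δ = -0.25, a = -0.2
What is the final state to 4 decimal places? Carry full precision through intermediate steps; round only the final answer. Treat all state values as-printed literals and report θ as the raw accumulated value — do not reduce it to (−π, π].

(11.4961, -0.8339, -1.2112, 20.2050)

after step 1 (δ=-0.27, a=4.0): (6.045727, 12.809162, -1.279330, 19.800000)
after step 2 (δ=0.2, a=-1.3): (6.899176, 9.964426, -1.102257, 19.605000)
after step 3 (δ=-0.33, a=0.4): (8.227169, 7.340603, -1.398516, 19.665000)
after step 4 (δ=0.23, a=-0.1): (8.732843, 4.434520, -1.195379, 19.650000)
after step 5 (δ=0.24, a=3.9): (9.813574, 1.692299, -0.983232, 20.235000)
after step 6 (δ=-0.25, a=-0.2): (11.496122, -0.833919, -1.211181, 20.205000)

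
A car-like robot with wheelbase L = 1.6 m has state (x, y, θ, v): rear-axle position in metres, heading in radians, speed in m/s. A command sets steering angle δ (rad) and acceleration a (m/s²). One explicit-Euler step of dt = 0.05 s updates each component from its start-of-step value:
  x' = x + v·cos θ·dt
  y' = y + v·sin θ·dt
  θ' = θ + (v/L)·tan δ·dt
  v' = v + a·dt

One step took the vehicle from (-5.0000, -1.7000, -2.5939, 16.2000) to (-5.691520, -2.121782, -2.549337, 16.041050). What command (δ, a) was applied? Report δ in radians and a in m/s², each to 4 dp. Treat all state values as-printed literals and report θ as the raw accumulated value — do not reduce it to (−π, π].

δ = 0.0878, a = -3.1790

a = (v'−v)/dt = (-0.158950)/0.05 = -3.1790
Δθ = θ'−θ = 0.044563;  (v·dt/L) = 16.2000·0.05/1.6 = 0.506250
tan δ = Δθ·L/(v·dt) = 0.088026  →  δ = 0.0878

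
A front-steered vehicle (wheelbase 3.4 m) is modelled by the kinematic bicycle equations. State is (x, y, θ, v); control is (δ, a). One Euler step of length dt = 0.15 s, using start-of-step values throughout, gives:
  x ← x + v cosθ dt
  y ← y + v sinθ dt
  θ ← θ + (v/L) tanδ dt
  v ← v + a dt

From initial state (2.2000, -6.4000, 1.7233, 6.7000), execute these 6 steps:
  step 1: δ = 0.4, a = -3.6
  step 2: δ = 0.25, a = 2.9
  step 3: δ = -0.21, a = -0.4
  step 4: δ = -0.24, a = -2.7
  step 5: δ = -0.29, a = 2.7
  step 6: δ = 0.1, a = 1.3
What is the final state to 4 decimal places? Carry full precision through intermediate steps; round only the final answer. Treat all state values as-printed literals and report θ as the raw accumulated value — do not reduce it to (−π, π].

(0.8563, -0.7769, 1.7333, 6.7300)

after step 1 (δ=0.4, a=-3.6): (2.047327, -5.406664, 1.848273, 6.160000)
after step 2 (δ=0.25, a=2.9): (1.794216, -4.518007, 1.917666, 6.595000)
after step 3 (δ=-0.21, a=-0.4): (1.457916, -3.587676, 1.855651, 6.535000)
after step 4 (δ=-0.24, a=-2.7): (1.182448, -2.646927, 1.785097, 6.130000)
after step 5 (δ=-0.29, a=2.7): (0.986904, -1.748460, 1.704393, 6.535000)
after step 6 (δ=0.1, a=1.3): (0.856335, -0.776945, 1.733321, 6.730000)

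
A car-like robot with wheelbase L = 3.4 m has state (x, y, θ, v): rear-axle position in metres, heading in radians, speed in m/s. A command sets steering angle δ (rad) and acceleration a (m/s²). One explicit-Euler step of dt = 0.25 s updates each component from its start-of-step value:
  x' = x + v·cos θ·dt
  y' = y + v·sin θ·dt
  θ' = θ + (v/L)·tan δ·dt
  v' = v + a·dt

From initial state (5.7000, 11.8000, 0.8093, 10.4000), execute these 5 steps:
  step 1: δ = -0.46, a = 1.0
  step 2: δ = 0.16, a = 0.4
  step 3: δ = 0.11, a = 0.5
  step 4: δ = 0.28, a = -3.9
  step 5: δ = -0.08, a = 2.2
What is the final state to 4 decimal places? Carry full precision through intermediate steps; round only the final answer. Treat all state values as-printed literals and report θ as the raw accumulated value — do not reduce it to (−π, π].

(15.9575, 19.7438, 0.8157, 10.4500)

after step 1 (δ=-0.46, a=1.0): (7.494014, 13.681891, 0.430427, 10.650000)
after step 2 (δ=0.16, a=0.4): (9.913660, 14.792844, 0.556802, 10.750000)
after step 3 (δ=0.11, a=0.5): (12.195213, 16.213117, 0.644103, 10.875000)
after step 4 (δ=0.28, a=-3.9): (14.369231, 17.845676, 0.874040, 9.900000)
after step 5 (δ=-0.08, a=2.2): (15.957520, 19.743822, 0.815681, 10.450000)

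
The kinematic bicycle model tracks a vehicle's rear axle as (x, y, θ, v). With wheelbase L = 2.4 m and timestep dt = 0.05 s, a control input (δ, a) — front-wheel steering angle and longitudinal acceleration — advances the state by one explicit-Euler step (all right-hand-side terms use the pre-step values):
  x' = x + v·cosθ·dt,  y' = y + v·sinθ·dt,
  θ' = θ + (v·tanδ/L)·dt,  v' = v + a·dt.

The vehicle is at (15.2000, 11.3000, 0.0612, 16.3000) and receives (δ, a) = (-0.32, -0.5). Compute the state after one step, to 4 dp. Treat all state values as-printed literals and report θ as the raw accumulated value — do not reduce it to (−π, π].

x' = 15.2000 + 16.3000·cos(0.0612)·0.05 = 16.0135
y' = 11.3000 + 16.3000·sin(0.0612)·0.05 = 11.3498
θ' = 0.0612 + (16.3000/2.4)·tan(-0.32)·0.05 = -0.0513
v' = 16.3000 − 0.5000·0.05 = 16.2750

(16.0135, 11.3498, -0.0513, 16.2750)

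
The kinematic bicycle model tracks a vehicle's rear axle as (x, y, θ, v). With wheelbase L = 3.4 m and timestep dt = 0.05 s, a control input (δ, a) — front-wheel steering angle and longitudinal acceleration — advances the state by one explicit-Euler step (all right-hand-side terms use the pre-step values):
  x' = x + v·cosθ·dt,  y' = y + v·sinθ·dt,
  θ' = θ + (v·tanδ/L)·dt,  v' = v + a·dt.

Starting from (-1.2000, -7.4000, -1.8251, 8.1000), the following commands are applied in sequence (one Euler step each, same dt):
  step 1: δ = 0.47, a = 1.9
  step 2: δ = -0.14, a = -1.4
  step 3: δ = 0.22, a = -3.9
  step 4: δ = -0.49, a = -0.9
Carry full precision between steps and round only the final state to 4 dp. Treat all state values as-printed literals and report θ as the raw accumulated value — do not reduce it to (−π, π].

(-1.5384, -8.9811, -1.8171, 7.8850)

after step 1 (δ=0.47, a=1.9): (-1.301886, -7.791975, -1.764592, 8.195000)
after step 2 (δ=-0.14, a=-1.4): (-1.380798, -8.194054, -1.781575, 8.125000)
after step 3 (δ=0.22, a=-3.9): (-1.465795, -8.591313, -1.754856, 7.930000)
after step 4 (δ=-0.49, a=-0.9): (-1.538363, -8.981116, -1.817059, 7.885000)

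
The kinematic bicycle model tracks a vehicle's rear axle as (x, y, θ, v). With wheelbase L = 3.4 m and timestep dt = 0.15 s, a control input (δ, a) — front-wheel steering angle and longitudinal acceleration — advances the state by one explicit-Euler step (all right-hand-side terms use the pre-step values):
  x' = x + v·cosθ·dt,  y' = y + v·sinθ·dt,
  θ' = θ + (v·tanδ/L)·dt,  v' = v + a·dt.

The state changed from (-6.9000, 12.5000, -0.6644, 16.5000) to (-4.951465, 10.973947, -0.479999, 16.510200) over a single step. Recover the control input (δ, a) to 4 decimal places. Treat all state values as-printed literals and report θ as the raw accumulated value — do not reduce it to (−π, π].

δ = 0.2481, a = 0.0680

a = (v'−v)/dt = (0.010200)/0.15 = 0.0680
Δθ = θ'−θ = 0.184401;  (v·dt/L) = 16.5000·0.15/3.4 = 0.727941
tan δ = Δθ·L/(v·dt) = 0.253319  →  δ = 0.2481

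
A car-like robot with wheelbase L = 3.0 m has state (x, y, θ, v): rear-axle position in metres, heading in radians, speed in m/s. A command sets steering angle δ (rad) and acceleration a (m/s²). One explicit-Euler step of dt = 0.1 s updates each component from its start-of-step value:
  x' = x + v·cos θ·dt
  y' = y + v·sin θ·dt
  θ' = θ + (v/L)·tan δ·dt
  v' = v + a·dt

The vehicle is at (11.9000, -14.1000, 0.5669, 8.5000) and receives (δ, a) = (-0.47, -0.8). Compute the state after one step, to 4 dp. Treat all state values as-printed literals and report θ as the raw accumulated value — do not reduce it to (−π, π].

x' = 11.9000 + 8.5000·cos(0.5669)·0.1 = 12.6170
y' = -14.1000 + 8.5000·sin(0.5669)·0.1 = -13.6435
θ' = 0.5669 + (8.5000/3.0)·tan(-0.47)·0.1 = 0.4230
v' = 8.5000 − 0.8000·0.1 = 8.4200

(12.6170, -13.6435, 0.4230, 8.4200)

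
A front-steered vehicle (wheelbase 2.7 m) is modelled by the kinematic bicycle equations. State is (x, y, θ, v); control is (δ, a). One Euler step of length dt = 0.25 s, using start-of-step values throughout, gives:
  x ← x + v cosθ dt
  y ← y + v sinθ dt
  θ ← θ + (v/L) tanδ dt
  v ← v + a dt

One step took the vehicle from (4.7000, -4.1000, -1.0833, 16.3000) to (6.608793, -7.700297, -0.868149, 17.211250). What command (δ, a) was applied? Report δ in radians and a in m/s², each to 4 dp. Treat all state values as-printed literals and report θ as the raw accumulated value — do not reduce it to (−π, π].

δ = 0.1416, a = 3.6450

a = (v'−v)/dt = (0.911250)/0.25 = 3.6450
Δθ = θ'−θ = 0.215151;  (v·dt/L) = 16.3000·0.25/2.7 = 1.509259
tan δ = Δθ·L/(v·dt) = 0.142554  →  δ = 0.1416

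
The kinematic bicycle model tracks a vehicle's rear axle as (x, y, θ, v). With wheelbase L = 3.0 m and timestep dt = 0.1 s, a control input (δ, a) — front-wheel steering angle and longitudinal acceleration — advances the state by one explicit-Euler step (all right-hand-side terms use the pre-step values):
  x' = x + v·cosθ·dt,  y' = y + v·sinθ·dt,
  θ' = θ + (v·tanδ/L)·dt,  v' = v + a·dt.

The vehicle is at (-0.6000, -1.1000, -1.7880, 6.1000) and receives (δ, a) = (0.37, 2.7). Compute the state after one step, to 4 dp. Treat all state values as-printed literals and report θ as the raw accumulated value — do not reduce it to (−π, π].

x' = -0.6000 + 6.1000·cos(-1.7880)·0.1 = -0.7315
y' = -1.1000 + 6.1000·sin(-1.7880)·0.1 = -1.6957
θ' = -1.7880 + (6.1000/3.0)·tan(0.37)·0.1 = -1.7091
v' = 6.1000 + 2.7000·0.1 = 6.3700

(-0.7315, -1.6957, -1.7091, 6.3700)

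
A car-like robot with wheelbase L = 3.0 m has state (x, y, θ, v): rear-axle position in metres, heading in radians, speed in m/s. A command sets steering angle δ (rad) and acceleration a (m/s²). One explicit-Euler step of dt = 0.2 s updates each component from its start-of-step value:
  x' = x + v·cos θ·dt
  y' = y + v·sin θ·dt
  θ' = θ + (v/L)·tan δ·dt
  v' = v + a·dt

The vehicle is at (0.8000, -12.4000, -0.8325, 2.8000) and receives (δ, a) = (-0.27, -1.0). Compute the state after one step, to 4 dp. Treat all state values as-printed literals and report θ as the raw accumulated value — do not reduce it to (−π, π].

(1.1769, -12.8142, -0.8842, 2.6000)

x' = 0.8000 + 2.8000·cos(-0.8325)·0.2 = 1.1769
y' = -12.4000 + 2.8000·sin(-0.8325)·0.2 = -12.8142
θ' = -0.8325 + (2.8000/3.0)·tan(-0.27)·0.2 = -0.8842
v' = 2.8000 − 1.0000·0.2 = 2.6000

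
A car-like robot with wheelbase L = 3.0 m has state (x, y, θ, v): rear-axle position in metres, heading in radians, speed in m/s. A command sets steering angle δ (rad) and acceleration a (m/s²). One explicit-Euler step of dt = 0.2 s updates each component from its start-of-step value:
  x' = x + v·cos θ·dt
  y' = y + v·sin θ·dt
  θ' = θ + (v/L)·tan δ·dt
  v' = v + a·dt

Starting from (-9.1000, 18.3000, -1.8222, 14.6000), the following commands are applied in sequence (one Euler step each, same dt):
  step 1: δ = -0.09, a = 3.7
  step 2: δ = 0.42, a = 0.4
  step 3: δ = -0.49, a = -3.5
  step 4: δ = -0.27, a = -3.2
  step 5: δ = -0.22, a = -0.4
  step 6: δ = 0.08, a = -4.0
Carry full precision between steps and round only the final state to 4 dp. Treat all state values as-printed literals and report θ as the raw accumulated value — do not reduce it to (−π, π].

(-15.7496, 2.9784, -2.4083, 13.2000)

after step 1 (δ=-0.09, a=3.7): (-9.826390, 15.471793, -1.910037, 15.340000)
after step 2 (δ=0.42, a=0.4): (-10.847333, 12.578645, -1.453342, 15.420000)
after step 3 (δ=-0.49, a=-3.5): (-10.485937, 9.515894, -2.001665, 14.720000)
after step 4 (δ=-0.27, a=-3.2): (-11.715530, 6.840966, -2.273257, 14.080000)
after step 5 (δ=-0.22, a=-0.4): (-13.534942, 4.691642, -2.483162, 14.000000)
after step 6 (δ=0.08, a=-4.0): (-15.749611, 2.978387, -2.408335, 13.200000)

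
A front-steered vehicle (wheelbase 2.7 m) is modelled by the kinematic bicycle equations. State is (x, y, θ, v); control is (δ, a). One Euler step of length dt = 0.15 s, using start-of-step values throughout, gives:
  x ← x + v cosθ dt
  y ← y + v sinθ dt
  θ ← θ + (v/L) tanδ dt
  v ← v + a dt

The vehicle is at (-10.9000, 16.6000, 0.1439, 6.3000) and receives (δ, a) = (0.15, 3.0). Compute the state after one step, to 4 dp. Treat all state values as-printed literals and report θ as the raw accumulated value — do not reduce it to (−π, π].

x' = -10.9000 + 6.3000·cos(0.1439)·0.15 = -9.9648
y' = 16.6000 + 6.3000·sin(0.1439)·0.15 = 16.7355
θ' = 0.1439 + (6.3000/2.7)·tan(0.15)·0.15 = 0.1968
v' = 6.3000 + 3.0000·0.15 = 6.7500

(-9.9648, 16.7355, 0.1968, 6.7500)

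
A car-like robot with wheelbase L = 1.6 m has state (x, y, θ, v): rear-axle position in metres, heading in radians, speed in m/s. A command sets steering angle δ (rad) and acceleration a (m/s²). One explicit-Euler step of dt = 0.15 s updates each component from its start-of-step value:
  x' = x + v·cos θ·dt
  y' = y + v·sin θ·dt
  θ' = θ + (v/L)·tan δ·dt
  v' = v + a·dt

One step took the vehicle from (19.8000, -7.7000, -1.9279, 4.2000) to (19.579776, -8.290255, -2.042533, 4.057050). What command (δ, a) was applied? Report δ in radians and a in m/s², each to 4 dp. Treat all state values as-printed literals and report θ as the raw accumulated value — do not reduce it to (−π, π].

a = (v'−v)/dt = (-0.142950)/0.15 = -0.9530
Δθ = θ'−θ = -0.114633;  (v·dt/L) = 4.2000·0.15/1.6 = 0.393750
tan δ = Δθ·L/(v·dt) = -0.291131  →  δ = -0.2833

δ = -0.2833, a = -0.9530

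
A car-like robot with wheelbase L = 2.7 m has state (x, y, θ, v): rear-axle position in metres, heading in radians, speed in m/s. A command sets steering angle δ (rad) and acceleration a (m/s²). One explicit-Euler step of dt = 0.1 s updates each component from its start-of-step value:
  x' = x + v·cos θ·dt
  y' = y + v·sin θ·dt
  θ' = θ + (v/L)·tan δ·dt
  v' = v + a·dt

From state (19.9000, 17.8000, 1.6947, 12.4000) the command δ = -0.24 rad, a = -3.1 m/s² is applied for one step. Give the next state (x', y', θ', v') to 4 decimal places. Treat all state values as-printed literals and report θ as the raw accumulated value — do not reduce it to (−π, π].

(19.7468, 19.0305, 1.5823, 12.0900)

x' = 19.9000 + 12.4000·cos(1.6947)·0.1 = 19.7468
y' = 17.8000 + 12.4000·sin(1.6947)·0.1 = 19.0305
θ' = 1.6947 + (12.4000/2.7)·tan(-0.24)·0.1 = 1.5823
v' = 12.4000 − 3.1000·0.1 = 12.0900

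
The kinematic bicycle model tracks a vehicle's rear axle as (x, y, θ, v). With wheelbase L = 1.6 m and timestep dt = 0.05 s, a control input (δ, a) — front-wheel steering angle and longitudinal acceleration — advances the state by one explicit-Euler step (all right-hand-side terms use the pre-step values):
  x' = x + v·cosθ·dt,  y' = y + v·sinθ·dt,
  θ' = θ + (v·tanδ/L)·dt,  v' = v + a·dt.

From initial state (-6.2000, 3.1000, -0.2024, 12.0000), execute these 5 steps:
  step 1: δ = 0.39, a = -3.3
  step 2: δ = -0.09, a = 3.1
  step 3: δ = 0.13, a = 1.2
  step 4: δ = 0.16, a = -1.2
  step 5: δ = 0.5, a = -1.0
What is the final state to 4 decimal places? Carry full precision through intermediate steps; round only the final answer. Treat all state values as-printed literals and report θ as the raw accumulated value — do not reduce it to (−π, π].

after step 1 (δ=0.39, a=-3.3): (-5.612248, 2.979387, -0.048254, 11.835000)
after step 2 (δ=-0.09, a=3.1): (-5.021187, 2.950844, -0.081631, 11.990000)
after step 3 (δ=0.13, a=1.2): (-4.423683, 2.901961, -0.032645, 12.050000)
after step 4 (δ=0.16, a=-1.2): (-3.821504, 2.882296, 0.028125, 11.990000)
after step 5 (δ=0.5, a=-1.0): (-3.222241, 2.899154, 0.232817, 11.940000)

(-3.2222, 2.8992, 0.2328, 11.9400)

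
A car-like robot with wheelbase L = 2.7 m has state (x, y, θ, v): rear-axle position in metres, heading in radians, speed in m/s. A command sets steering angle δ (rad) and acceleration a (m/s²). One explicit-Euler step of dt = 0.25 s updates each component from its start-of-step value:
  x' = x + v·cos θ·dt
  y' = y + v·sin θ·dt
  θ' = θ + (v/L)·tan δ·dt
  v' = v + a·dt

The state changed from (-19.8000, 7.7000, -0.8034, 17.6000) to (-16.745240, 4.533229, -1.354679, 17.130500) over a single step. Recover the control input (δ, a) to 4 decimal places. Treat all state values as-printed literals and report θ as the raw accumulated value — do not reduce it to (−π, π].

δ = -0.3262, a = -1.8780

a = (v'−v)/dt = (-0.469500)/0.25 = -1.8780
Δθ = θ'−θ = -0.551279;  (v·dt/L) = 17.6000·0.25/2.7 = 1.629630
tan δ = Δθ·L/(v·dt) = -0.338285  →  δ = -0.3262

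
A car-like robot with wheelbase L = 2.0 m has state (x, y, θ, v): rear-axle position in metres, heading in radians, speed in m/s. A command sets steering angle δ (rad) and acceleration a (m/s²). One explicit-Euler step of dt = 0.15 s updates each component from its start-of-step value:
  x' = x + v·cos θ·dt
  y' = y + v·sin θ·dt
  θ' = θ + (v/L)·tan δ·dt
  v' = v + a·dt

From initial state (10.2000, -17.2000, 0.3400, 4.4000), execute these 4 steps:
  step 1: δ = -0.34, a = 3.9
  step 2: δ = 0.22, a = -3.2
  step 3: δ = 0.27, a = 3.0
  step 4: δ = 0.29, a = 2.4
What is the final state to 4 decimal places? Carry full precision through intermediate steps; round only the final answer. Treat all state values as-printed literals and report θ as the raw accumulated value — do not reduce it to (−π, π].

(12.8801, -16.3205, 0.5113, 5.3150)

after step 1 (δ=-0.34, a=3.9): (10.822218, -16.979899, 0.223267, 4.985000)
after step 2 (δ=0.22, a=-3.2): (11.551408, -16.814334, 0.306873, 4.505000)
after step 3 (δ=0.27, a=3.0): (12.195589, -16.610205, 0.400382, 4.955000)
after step 4 (δ=0.29, a=2.4): (12.880057, -16.320508, 0.511280, 5.315000)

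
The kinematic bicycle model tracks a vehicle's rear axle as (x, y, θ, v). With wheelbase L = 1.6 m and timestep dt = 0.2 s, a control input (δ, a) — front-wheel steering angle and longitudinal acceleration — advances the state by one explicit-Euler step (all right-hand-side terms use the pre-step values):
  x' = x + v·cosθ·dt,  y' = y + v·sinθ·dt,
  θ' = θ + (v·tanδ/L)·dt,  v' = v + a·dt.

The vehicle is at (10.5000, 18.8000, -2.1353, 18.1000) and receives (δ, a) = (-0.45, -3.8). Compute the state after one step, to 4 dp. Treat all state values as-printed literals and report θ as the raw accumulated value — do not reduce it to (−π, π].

x' = 10.5000 + 18.1000·cos(-2.1353)·0.2 = 8.5633
y' = 18.8000 + 18.1000·sin(-2.1353)·0.2 = 15.7416
θ' = -2.1353 + (18.1000/1.6)·tan(-0.45)·0.2 = -3.2282
v' = 18.1000 − 3.8000·0.2 = 17.3400

(8.5633, 15.7416, -3.2282, 17.3400)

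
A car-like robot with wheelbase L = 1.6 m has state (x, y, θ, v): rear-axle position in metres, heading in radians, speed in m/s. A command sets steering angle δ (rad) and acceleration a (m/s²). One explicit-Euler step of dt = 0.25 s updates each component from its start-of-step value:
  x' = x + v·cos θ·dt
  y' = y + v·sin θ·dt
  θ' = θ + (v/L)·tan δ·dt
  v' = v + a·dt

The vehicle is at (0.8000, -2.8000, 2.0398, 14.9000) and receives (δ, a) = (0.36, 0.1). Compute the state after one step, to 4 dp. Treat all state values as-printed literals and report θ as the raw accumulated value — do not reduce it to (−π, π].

x' = 0.8000 + 14.9000·cos(2.0398)·0.25 = -0.8837
y' = -2.8000 + 14.9000·sin(2.0398)·0.25 = 0.5228
θ' = 2.0398 + (14.9000/1.6)·tan(0.36)·0.25 = 2.9161
v' = 14.9000 + 0.1000·0.25 = 14.9250

(-0.8837, 0.5228, 2.9161, 14.9250)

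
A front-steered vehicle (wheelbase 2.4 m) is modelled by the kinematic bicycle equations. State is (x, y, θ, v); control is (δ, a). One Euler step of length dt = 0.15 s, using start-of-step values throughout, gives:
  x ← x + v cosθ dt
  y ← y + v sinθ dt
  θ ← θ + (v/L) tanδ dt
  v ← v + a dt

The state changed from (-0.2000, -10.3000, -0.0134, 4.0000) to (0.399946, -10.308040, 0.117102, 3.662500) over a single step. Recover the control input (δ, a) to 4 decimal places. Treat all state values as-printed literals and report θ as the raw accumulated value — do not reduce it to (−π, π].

δ = 0.4811, a = -2.2500

a = (v'−v)/dt = (-0.337500)/0.15 = -2.2500
Δθ = θ'−θ = 0.130502;  (v·dt/L) = 4.0000·0.15/2.4 = 0.250000
tan δ = Δθ·L/(v·dt) = 0.522008  →  δ = 0.4811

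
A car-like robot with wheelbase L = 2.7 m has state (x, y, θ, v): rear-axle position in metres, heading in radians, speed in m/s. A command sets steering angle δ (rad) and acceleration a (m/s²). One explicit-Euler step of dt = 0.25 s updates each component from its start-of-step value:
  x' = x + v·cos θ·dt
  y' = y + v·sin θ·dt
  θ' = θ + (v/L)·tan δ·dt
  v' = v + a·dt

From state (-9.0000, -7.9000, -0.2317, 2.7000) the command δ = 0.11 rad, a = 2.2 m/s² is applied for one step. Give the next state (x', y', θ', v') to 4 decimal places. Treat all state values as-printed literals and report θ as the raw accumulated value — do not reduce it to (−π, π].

(-8.3430, -8.0550, -0.2041, 3.2500)

x' = -9.0000 + 2.7000·cos(-0.2317)·0.25 = -8.3430
y' = -7.9000 + 2.7000·sin(-0.2317)·0.25 = -8.0550
θ' = -0.2317 + (2.7000/2.7)·tan(0.11)·0.25 = -0.2041
v' = 2.7000 + 2.2000·0.25 = 3.2500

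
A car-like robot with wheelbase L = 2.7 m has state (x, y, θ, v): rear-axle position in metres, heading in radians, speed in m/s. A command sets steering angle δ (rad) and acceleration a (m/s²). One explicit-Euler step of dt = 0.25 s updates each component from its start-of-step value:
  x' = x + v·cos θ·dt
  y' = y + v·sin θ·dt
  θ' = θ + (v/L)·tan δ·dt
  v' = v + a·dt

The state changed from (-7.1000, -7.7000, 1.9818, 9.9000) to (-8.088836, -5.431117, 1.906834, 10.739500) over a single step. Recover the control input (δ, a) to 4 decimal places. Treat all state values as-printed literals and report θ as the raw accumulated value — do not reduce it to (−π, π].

a = (v'−v)/dt = (0.839500)/0.25 = 3.3580
Δθ = θ'−θ = -0.074966;  (v·dt/L) = 9.9000·0.25/2.7 = 0.916667
tan δ = Δθ·L/(v·dt) = -0.081781  →  δ = -0.0816

δ = -0.0816, a = 3.3580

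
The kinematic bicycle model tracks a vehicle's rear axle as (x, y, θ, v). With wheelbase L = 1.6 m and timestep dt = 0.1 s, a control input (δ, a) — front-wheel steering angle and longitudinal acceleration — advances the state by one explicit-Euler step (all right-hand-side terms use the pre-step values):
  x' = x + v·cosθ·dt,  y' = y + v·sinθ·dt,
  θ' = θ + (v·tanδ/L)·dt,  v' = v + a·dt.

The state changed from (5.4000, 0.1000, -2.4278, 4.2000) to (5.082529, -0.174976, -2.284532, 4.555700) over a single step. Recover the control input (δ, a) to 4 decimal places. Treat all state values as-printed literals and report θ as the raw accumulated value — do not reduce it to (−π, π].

a = (v'−v)/dt = (0.355700)/0.1 = 3.5570
Δθ = θ'−θ = 0.143268;  (v·dt/L) = 4.2000·0.1/1.6 = 0.262500
tan δ = Δθ·L/(v·dt) = 0.545783  →  δ = 0.4996

δ = 0.4996, a = 3.5570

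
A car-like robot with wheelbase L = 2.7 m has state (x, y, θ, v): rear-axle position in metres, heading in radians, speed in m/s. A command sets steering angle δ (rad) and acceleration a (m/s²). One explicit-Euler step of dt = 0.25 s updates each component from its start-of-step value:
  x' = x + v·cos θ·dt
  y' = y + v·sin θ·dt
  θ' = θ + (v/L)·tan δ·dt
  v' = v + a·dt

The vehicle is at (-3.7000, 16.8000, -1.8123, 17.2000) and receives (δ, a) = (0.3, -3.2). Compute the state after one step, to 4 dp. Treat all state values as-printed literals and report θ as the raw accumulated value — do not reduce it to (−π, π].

(-4.7284, 12.6248, -1.3197, 16.4000)

x' = -3.7000 + 17.2000·cos(-1.8123)·0.25 = -4.7284
y' = 16.8000 + 17.2000·sin(-1.8123)·0.25 = 12.6248
θ' = -1.8123 + (17.2000/2.7)·tan(0.3)·0.25 = -1.3197
v' = 17.2000 − 3.2000·0.25 = 16.4000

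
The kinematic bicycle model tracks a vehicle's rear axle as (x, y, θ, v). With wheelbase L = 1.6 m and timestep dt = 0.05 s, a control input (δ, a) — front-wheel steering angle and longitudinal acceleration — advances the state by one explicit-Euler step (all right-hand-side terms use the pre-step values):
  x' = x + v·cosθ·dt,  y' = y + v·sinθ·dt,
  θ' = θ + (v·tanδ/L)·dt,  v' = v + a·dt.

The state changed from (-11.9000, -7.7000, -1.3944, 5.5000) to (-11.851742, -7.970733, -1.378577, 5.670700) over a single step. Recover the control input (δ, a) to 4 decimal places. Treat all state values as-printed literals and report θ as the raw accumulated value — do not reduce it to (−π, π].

a = (v'−v)/dt = (0.170700)/0.05 = 3.4140
Δθ = θ'−θ = 0.015823;  (v·dt/L) = 5.5000·0.05/1.6 = 0.171875
tan δ = Δθ·L/(v·dt) = 0.092061  →  δ = 0.0918

δ = 0.0918, a = 3.4140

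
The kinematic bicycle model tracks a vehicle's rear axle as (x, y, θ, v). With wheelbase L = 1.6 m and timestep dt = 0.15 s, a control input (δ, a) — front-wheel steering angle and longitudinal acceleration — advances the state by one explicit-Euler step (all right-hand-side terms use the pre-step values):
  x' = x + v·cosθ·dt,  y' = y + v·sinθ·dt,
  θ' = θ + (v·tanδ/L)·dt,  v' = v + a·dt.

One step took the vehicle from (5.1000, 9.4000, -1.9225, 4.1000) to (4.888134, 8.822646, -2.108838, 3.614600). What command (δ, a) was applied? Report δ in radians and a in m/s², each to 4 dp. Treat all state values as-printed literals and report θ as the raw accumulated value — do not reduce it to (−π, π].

a = (v'−v)/dt = (-0.485400)/0.15 = -3.2360
Δθ = θ'−θ = -0.186338;  (v·dt/L) = 4.1000·0.15/1.6 = 0.384375
tan δ = Δθ·L/(v·dt) = -0.484782  →  δ = -0.4514

δ = -0.4514, a = -3.2360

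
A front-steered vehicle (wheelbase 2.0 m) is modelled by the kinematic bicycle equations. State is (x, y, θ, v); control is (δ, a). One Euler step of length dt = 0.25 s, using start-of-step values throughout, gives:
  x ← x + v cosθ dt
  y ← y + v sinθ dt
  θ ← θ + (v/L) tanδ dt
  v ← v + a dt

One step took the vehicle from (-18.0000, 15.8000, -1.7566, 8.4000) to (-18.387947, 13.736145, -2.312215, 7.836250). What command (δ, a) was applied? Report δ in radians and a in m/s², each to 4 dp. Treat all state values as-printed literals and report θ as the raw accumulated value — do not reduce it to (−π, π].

δ = -0.4867, a = -2.2550

a = (v'−v)/dt = (-0.563750)/0.25 = -2.2550
Δθ = θ'−θ = -0.555615;  (v·dt/L) = 8.4000·0.25/2.0 = 1.050000
tan δ = Δθ·L/(v·dt) = -0.529157  →  δ = -0.4867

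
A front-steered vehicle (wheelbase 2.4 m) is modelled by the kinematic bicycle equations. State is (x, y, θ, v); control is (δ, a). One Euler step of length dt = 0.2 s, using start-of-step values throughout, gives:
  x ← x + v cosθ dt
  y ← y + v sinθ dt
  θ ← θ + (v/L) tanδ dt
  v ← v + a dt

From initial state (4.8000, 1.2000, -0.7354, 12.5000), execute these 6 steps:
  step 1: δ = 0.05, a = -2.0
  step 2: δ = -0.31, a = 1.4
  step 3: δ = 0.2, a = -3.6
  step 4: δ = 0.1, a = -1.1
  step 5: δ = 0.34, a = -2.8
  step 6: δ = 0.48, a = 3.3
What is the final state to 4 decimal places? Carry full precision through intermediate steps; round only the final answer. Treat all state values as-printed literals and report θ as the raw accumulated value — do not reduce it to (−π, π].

after step 1 (δ=0.05, a=-2.0): (6.653906, -0.477210, -0.683273, 12.100000)
after step 2 (δ=-0.31, a=1.4): (8.530641, -2.005040, -1.006270, 12.380000)
after step 3 (δ=0.2, a=-3.6): (9.855340, -4.096869, -0.797141, 11.660000)
after step 4 (δ=0.1, a=-1.1): (11.484836, -5.765091, -0.699649, 11.440000)
after step 5 (δ=0.34, a=-2.8): (13.235312, -7.238447, -0.362420, 10.880000)
after step 6 (δ=0.48, a=3.3): (15.269963, -8.009922, 0.109601, 11.540000)

(15.2700, -8.0099, 0.1096, 11.5400)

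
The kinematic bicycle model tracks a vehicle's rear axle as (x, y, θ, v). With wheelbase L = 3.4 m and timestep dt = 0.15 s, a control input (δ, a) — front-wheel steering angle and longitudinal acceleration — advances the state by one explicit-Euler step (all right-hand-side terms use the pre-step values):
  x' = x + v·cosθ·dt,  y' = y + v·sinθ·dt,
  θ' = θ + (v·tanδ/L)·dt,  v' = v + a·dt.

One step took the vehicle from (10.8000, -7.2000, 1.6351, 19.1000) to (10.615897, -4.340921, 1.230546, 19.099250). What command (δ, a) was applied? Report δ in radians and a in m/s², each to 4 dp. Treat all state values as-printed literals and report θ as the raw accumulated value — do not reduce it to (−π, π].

a = (v'−v)/dt = (-0.000750)/0.15 = -0.0050
Δθ = θ'−θ = -0.404554;  (v·dt/L) = 19.1000·0.15/3.4 = 0.842647
tan δ = Δθ·L/(v·dt) = -0.480099  →  δ = -0.4476

δ = -0.4476, a = -0.0050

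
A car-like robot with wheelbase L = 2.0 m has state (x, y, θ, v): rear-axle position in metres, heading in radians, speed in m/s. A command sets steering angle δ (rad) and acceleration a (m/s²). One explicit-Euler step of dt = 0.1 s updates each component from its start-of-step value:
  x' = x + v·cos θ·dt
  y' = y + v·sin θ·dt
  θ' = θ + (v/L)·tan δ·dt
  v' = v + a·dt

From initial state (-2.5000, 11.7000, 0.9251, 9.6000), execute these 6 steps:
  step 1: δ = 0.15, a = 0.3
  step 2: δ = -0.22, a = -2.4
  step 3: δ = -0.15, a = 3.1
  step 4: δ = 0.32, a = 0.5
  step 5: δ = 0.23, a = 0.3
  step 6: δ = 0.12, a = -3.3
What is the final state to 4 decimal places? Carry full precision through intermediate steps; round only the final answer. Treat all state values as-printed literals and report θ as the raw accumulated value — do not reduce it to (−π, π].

after step 1 (δ=0.15, a=0.3): (-1.922315, 12.466734, 0.997645, 9.630000)
after step 2 (δ=-0.22, a=-2.4): (-1.400097, 13.275843, 0.889972, 9.390000)
after step 3 (δ=-0.15, a=3.1): (-0.809059, 14.005497, 0.819014, 9.700000)
after step 4 (δ=0.32, a=0.5): (-0.146606, 14.714055, 0.979738, 9.750000)
after step 5 (δ=0.23, a=0.3): (0.396703, 15.523648, 1.093883, 9.780000)
after step 6 (δ=0.12, a=-3.3): (0.845644, 16.392519, 1.152846, 9.450000)

(0.8456, 16.3925, 1.1528, 9.4500)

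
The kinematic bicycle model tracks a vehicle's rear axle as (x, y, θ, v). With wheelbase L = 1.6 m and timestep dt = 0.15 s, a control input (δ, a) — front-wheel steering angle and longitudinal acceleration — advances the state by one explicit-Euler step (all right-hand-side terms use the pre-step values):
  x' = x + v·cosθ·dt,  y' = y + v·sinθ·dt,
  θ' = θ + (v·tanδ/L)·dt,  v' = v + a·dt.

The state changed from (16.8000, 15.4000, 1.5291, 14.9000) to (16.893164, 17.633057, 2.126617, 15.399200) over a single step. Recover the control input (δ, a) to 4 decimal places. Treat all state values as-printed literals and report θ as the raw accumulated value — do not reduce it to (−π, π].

δ = 0.4042, a = 3.3280

a = (v'−v)/dt = (0.499200)/0.15 = 3.3280
Δθ = θ'−θ = 0.597517;  (v·dt/L) = 14.9000·0.15/1.6 = 1.396875
tan δ = Δθ·L/(v·dt) = 0.427753  →  δ = 0.4042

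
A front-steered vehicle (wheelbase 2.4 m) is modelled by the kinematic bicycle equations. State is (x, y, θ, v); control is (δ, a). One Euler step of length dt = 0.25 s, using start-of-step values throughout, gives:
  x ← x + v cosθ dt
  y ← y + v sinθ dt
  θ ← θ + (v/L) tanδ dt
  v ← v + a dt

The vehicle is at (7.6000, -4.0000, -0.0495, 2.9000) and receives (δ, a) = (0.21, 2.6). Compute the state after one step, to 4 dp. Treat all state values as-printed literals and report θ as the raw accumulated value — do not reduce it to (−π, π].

(8.3241, -4.0359, 0.0149, 3.5500)

x' = 7.6000 + 2.9000·cos(-0.0495)·0.25 = 8.3241
y' = -4.0000 + 2.9000·sin(-0.0495)·0.25 = -4.0359
θ' = -0.0495 + (2.9000/2.4)·tan(0.21)·0.25 = 0.0149
v' = 2.9000 + 2.6000·0.25 = 3.5500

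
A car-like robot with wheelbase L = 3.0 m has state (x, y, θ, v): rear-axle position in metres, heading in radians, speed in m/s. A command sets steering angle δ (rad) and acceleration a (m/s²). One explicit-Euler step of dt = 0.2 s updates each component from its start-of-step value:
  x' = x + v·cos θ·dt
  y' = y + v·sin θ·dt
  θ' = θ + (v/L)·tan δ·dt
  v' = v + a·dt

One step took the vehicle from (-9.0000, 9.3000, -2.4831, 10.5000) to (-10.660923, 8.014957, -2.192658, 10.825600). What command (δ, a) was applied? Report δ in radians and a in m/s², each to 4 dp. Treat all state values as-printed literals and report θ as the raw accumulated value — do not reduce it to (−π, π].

a = (v'−v)/dt = (0.325600)/0.2 = 1.6280
Δθ = θ'−θ = 0.290442;  (v·dt/L) = 10.5000·0.2/3.0 = 0.700000
tan δ = Δθ·L/(v·dt) = 0.414917  →  δ = 0.3933

δ = 0.3933, a = 1.6280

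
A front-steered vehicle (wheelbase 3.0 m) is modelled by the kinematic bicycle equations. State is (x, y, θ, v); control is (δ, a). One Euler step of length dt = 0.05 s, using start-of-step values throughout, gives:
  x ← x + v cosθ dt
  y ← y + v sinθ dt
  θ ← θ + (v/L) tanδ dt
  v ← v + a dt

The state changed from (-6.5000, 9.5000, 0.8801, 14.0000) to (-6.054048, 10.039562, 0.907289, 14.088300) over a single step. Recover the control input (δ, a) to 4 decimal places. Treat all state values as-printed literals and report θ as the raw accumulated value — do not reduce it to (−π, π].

δ = 0.1160, a = 1.7660

a = (v'−v)/dt = (0.088300)/0.05 = 1.7660
Δθ = θ'−θ = 0.027189;  (v·dt/L) = 14.0000·0.05/3.0 = 0.233333
tan δ = Δθ·L/(v·dt) = 0.116524  →  δ = 0.1160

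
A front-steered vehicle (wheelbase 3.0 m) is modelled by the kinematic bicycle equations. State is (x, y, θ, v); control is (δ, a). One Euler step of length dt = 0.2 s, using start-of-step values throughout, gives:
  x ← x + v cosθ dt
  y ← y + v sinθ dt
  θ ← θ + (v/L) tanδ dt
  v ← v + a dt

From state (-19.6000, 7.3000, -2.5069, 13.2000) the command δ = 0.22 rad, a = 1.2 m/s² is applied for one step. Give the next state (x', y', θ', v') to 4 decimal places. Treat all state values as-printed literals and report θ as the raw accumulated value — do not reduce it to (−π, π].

(-21.7259, 5.7347, -2.3101, 13.4400)

x' = -19.6000 + 13.2000·cos(-2.5069)·0.2 = -21.7259
y' = 7.3000 + 13.2000·sin(-2.5069)·0.2 = 5.7347
θ' = -2.5069 + (13.2000/3.0)·tan(0.22)·0.2 = -2.3101
v' = 13.2000 + 1.2000·0.2 = 13.4400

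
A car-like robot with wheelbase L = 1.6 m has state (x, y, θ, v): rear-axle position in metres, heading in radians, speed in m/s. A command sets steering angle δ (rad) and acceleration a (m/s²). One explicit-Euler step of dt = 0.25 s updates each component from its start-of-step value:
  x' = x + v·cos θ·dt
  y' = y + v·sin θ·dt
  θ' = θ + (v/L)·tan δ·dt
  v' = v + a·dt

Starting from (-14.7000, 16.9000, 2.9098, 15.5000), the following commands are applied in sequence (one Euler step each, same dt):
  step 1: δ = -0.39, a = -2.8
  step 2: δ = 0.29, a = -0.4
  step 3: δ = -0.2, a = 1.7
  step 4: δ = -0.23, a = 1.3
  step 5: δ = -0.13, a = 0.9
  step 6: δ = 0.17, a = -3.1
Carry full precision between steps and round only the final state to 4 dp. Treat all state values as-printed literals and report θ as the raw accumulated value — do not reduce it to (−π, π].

(-23.8033, 33.9470, 1.6902, 14.9000)

after step 1 (δ=-0.39, a=-2.8): (-18.471368, 17.790175, 1.914276, 14.800000)
after step 2 (δ=0.29, a=-0.4): (-19.717401, 21.274052, 2.604356, 14.700000)
after step 3 (δ=-0.2, a=1.7): (-22.874690, 23.154785, 2.138756, 15.125000)
after step 4 (δ=-0.23, a=1.3): (-24.908675, 26.342379, 1.585410, 15.450000)
after step 5 (δ=-0.13, a=0.9): (-24.965117, 30.204466, 1.269802, 15.675000)
after step 6 (δ=0.17, a=-3.1): (-23.803324, 33.947037, 1.690227, 14.900000)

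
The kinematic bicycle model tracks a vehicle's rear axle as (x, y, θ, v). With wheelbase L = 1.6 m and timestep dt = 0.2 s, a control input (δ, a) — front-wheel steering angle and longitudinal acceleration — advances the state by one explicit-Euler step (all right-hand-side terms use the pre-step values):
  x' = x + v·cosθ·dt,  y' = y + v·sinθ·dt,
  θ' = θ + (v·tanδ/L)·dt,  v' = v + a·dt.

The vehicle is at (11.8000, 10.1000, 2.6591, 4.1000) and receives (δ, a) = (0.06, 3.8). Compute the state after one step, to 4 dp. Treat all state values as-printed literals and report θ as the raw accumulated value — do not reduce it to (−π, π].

x' = 11.8000 + 4.1000·cos(2.6591)·0.2 = 11.0736
y' = 10.1000 + 4.1000·sin(2.6591)·0.2 = 10.4805
θ' = 2.6591 + (4.1000/1.6)·tan(0.06)·0.2 = 2.6899
v' = 4.1000 + 3.8000·0.2 = 4.8600

(11.0736, 10.4805, 2.6899, 4.8600)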